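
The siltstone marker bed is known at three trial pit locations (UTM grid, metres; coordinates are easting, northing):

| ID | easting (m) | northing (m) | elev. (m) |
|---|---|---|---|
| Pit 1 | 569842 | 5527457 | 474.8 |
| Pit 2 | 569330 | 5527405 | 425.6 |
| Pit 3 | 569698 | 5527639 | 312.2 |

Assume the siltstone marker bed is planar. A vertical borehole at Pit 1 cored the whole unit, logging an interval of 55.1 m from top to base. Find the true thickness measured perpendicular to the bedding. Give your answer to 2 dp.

43.53 m

Two edge vectors: Pit 1→Pit 2 = (-512, -52, -49.2), Pit 1→Pit 3 = (-144, 182, -162.6).
Normal n = (Pit 1→Pit 2) × (Pit 1→Pit 3) = (17409.6, -76166.4, -100672).
So ∂z/∂easting = −n_x/n_z = 0.17293 and ∂z/∂northing = −n_y/n_z = −0.75658.
|∇z| = √(a²+b²) = 0.77609, so dip δ = arctan(0.77609) = 37.81°.
True thickness = vertical thickness × cos δ = 55.1 × cos 37.81° = 43.53 m.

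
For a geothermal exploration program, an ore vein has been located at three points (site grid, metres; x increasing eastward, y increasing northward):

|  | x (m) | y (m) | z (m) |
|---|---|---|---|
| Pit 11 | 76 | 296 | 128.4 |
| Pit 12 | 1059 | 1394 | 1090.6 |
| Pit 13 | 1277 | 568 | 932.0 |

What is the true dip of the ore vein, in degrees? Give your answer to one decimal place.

34.4°

Let the plane be z = a·x + b·y + c.
Pit 12−Pit 11: 983a + 1098b = 962.2;  Pit 13−Pit 11: 1201a + 272b = 803.6.
Solving gives a = 0.59034, b = 0.34781.
Gradient magnitude |∇z| = √(a² + b²) = √(0.34850 + 0.12097) = 0.68518.
True dip = arctan(0.68518) = 34.4°, dipping toward WSW (azimuth ≈ 239°).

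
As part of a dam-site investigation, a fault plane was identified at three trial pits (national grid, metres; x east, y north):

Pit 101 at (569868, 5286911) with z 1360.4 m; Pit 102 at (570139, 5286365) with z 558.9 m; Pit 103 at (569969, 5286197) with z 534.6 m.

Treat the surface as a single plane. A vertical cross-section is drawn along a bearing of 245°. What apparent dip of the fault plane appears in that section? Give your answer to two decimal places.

Two edge vectors: Pit 101→Pit 102 = (271, -546, -801.5), Pit 101→Pit 103 = (101, -714, -825.8).
Normal n = (Pit 101→Pit 102) × (Pit 101→Pit 103) = (-121384.2, 142840.3, -138348).
So ∂z/∂x = −n_x/n_z = −0.87738 and ∂z/∂y = −n_y/n_z = 1.03247.
Unit vector along 245° is (sin 245°, cos 245°) = (-0.9063, -0.4226).
Slope in that direction = a·(-0.9063) + b·(-0.4226) = 0.35884.
Apparent dip = arctan|0.35884| = 19.74° (true dip is 53.6°, so apparent ≤ true as expected).

19.74°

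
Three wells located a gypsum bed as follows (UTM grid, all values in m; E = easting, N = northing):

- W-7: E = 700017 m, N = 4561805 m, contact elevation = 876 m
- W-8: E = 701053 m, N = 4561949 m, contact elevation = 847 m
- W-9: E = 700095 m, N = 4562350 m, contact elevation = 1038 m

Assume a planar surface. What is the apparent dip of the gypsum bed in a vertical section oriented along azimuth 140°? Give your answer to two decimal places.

15.69°

Two edge vectors: W-7→W-8 = (1036, 144, -29), W-7→W-9 = (78, 545, 162).
Normal n = (W-7→W-8) × (W-7→W-9) = (39133, -170094, 553388).
So ∂z/∂E = −n_x/n_z = −0.07072 and ∂z/∂N = −n_y/n_z = 0.30737.
Unit vector along 140° is (sin 140°, cos 140°) = (0.6428, -0.7660).
Slope in that direction = a·(0.6428) + b·(-0.7660) = −0.28091.
Apparent dip = arctan|0.28091| = 15.69° (true dip is 17.5°, so apparent ≤ true as expected).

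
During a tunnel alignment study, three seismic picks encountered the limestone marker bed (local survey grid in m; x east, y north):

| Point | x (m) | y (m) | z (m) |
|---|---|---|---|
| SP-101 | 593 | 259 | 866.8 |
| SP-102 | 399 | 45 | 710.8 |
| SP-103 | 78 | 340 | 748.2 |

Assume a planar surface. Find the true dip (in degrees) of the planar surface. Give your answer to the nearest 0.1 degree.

28.6°

Two edge vectors: SP-101→SP-102 = (-194, -214, -156), SP-101→SP-103 = (-515, 81, -118.6).
Normal n = (SP-101→SP-102) × (SP-101→SP-103) = (38016.4, 57331.6, -125924).
So ∂z/∂x = −n_x/n_z = 0.30190 and ∂z/∂y = −n_y/n_z = 0.45529.
Gradient magnitude |∇z| = √(a² + b²) = √(0.09114 + 0.20729) = 0.54629.
True dip = arctan(0.54629) = 28.6°, dipping toward SSW (azimuth ≈ 214°).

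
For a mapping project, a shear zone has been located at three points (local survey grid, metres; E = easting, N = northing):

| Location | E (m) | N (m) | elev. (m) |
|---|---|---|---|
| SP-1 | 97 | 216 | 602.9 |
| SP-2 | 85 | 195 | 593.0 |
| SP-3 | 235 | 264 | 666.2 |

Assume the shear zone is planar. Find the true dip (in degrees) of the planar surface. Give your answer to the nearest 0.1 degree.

Let the plane be z = a·E + b·N + c.
SP-2−SP-1: −12a − 21b = −9.9;  SP-3−SP-1: 138a + 48b = 63.3.
Solving gives a = 0.36783, b = 0.26124.
Gradient magnitude |∇z| = √(a² + b²) = √(0.13530 + 0.06825) = 0.45116.
True dip = arctan(0.45116) = 24.3°, dipping toward SW (azimuth ≈ 235°).

24.3°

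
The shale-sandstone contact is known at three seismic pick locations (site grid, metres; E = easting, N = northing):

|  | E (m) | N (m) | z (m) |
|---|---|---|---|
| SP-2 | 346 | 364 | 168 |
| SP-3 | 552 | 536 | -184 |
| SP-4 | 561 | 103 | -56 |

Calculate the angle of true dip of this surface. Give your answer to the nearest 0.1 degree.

55.8°

Let the plane be z = a·E + b·N + c.
SP-3−SP-2: 206a + 172b = −352;  SP-4−SP-2: 215a − 261b = −224.
Solving gives a = −1.43698, b = −0.32548.
Gradient magnitude |∇z| = √(a² + b²) = √(2.06491 + 0.10594) = 1.47338.
True dip = arctan(1.47338) = 55.8°, dipping toward ENE (azimuth ≈ 077°).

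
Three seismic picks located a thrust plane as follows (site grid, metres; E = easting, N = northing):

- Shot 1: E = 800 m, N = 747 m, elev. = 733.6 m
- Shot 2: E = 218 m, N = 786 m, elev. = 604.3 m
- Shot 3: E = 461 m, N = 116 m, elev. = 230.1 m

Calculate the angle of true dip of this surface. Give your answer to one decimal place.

Let the plane be z = a·E + b·N + c.
Shot 2−Shot 1: −582a + 39b = −129.3;  Shot 3−Shot 1: −339a − 631b = −503.5.
Solving gives a = 0.26606, b = 0.65500.
Gradient magnitude |∇z| = √(a² + b²) = √(0.07079 + 0.42903) = 0.70698.
True dip = arctan(0.70698) = 35.3°, dipping toward SSW (azimuth ≈ 202°).

35.3°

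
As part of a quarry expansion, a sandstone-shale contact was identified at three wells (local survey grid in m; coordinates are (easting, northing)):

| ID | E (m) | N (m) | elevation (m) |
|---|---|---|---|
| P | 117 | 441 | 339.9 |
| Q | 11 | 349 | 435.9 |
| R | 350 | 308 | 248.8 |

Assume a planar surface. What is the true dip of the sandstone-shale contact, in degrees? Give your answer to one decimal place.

Two edge vectors: P→Q = (-106, -92, 96), P→R = (233, -133, -91.1).
Normal n = (P→Q) × (P→R) = (21149.2, 12711.4, 35534).
So ∂z/∂E = −n_x/n_z = −0.59518 and ∂z/∂N = −n_y/n_z = −0.35772.
Gradient magnitude |∇z| = √(a² + b²) = √(0.35424 + 0.12797) = 0.69441.
True dip = arctan(0.69441) = 34.8°, dipping toward ENE (azimuth ≈ 059°).

34.8°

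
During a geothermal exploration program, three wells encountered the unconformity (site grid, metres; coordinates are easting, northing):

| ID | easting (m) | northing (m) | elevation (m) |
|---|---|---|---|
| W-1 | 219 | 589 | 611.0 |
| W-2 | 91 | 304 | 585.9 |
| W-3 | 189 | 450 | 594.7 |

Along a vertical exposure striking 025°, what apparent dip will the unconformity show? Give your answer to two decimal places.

4.45°

Let the plane be z = a·easting + b·northing + c.
W-2−W-1: −128a − 285b = −25.1;  W-3−W-1: −30a − 139b = −16.3.
Solving gives a = −0.12515, b = 0.14428.
Unit vector along 025° is (sin 25°, cos 25°) = (0.4226, 0.9063).
Slope in that direction = a·(0.4226) + b·(0.9063) = 0.07787.
Apparent dip = arctan|0.07787| = 4.45° (true dip is 10.8°, so apparent ≤ true as expected).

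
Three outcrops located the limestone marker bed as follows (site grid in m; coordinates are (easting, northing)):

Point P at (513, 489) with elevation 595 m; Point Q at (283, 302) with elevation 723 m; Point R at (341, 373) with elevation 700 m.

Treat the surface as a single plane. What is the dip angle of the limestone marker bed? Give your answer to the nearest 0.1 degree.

Two edge vectors: Point P→Point Q = (-230, -187, 128), Point P→Point R = (-172, -116, 105).
Normal n = (Point P→Point Q) × (Point P→Point R) = (-4787, 2134, -5484).
So ∂z/∂E = −n_x/n_z = −0.87290 and ∂z/∂N = −n_y/n_z = 0.38913.
Gradient magnitude |∇z| = √(a² + b²) = √(0.76196 + 0.15142) = 0.95571.
True dip = arctan(0.95571) = 43.7°, dipping toward ESE (azimuth ≈ 114°).

43.7°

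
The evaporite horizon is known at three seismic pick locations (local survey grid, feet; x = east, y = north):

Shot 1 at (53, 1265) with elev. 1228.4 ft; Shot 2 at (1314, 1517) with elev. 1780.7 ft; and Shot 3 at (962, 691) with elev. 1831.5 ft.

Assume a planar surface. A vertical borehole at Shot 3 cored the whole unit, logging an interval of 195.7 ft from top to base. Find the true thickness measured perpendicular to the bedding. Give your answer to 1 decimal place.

170.6 ft

Let the plane be z = a·x + b·y + c.
Shot 2−Shot 1: 1261a + 252b = 552.3;  Shot 3−Shot 1: 909a − 574b = 603.1.
Solving gives a = 0.49219, b = −0.27125.
|∇z| = √(a²+b²) = 0.56199, so dip δ = arctan(0.56199) = 29.34°.
True thickness = vertical thickness × cos δ = 195.7 × cos 29.34° = 170.6 ft.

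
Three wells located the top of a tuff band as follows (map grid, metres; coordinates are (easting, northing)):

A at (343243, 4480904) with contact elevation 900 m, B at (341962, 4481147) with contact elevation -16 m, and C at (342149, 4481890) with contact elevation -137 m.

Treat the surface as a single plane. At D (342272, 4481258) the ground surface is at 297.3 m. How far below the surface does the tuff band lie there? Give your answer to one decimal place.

147.2 m

Let the plane be z = a·E + b·N + c.
B−A: −1281a + 243b = −916;  C−A: −1094a + 986b = −1037.
Solving gives a = 0.652997722, b = −0.327201311.
Then c = 900 − a·343243 − b·4480904 = 1242920.77.
At (342272, 4481258): z_contact = 223502.84 − 1466273.49 + 1242920.77 = 150.11 m.
Depth below ground = 297.3 − 150.11 = 147.2 m.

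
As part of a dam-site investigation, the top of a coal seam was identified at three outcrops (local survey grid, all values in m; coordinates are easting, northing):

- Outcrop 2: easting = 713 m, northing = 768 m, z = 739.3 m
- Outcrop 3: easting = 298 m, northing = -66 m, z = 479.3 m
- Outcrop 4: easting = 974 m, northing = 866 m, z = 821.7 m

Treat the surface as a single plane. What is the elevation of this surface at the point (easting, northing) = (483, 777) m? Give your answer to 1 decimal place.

Let the plane be z = a·easting + b·northing + c.
Outcrop 3−Outcrop 2: −415a − 834b = −260;  Outcrop 4−Outcrop 2: 261a + 98b = 82.4.
Solving gives a = 0.24430, b = 0.19019.
Then c = 739.3 − a·713 − b·768 = 419.05.
At (483, 777): z = 118.0 + 147.8 + 419.05 = 684.8 m.

684.8 m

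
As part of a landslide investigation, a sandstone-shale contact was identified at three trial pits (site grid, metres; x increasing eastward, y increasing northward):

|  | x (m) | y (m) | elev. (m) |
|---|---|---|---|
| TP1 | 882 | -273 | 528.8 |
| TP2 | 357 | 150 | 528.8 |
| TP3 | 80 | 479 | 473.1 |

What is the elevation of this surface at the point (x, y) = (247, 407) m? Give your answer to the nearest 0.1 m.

440.2 m

Let the plane be z = a·x + b·y + c.
TP2−TP1: −525a + 423b = 0;  TP3−TP1: −802a + 752b = −55.7.
Solving gives a = −0.42411, b = −0.52638.
Then c = 528.8 − a·882 − b·-273 = 759.16.
At (247, 407): z = −104.8 − 214.2 + 759.16 = 440.2 m.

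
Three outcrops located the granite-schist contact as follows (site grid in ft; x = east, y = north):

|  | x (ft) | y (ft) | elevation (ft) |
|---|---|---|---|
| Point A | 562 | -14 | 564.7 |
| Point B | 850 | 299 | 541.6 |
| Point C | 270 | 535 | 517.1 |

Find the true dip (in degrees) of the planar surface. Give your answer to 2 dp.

4.71°

Let the plane be z = a·x + b·y + c.
Point B−Point A: 288a + 313b = −23.1;  Point C−Point A: −292a + 549b = −47.6.
Solving gives a = 0.00889, b = −0.08198.
Gradient magnitude |∇z| = √(a² + b²) = √(0.00008 + 0.00672) = 0.08246.
True dip = arctan(0.08246) = 4.71°, dipping toward N (azimuth ≈ 354°).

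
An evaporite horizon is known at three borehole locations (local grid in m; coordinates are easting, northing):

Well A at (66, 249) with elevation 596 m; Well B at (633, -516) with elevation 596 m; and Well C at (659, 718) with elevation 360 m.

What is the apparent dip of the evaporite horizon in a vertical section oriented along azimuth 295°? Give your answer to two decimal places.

8.46°

Two edge vectors: Well A→Well B = (567, -765, 0), Well A→Well C = (593, 469, -236).
Normal n = (Well A→Well B) × (Well A→Well C) = (180540, 133812, 719568).
So ∂z/∂easting = −n_x/n_z = −0.25090 and ∂z/∂northing = −n_y/n_z = −0.18596.
Unit vector along 295° is (sin 295°, cos 295°) = (-0.9063, 0.4226).
Slope in that direction = a·(-0.9063) + b·(0.4226) = 0.14880.
Apparent dip = arctan|0.14880| = 8.46° (true dip is 17.3°, so apparent ≤ true as expected).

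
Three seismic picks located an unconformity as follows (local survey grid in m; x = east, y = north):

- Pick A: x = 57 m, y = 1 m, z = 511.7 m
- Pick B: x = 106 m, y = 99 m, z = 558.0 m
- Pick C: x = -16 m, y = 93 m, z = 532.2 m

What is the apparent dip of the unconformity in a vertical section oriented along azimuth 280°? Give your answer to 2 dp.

Let the plane be z = a·x + b·y + c.
Pick B−Pick A: 49a + 98b = 46.3;  Pick C−Pick A: −73a + 92b = 20.5.
Solving gives a = 0.19299, b = 0.37596.
Unit vector along 280° is (sin 280°, cos 280°) = (-0.9848, 0.1736).
Slope in that direction = a·(-0.9848) + b·(0.1736) = −0.12477.
Apparent dip = arctan|0.12477| = 7.11° (true dip is 22.9°, so apparent ≤ true as expected).

7.11°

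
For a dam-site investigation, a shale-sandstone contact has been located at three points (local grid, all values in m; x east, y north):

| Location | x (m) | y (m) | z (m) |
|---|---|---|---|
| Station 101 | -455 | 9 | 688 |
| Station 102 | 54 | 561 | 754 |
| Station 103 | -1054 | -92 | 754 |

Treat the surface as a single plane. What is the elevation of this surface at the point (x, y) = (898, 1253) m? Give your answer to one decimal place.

Let the plane be z = a·x + b·y + c.
Station 102−Station 101: 509a + 552b = 66;  Station 103−Station 101: −599a − 101b = 66.
Solving gives a = −0.154341, b = 0.261883.
Then c = 688 − a·-455 − b·9 = 615.42.
At (898, 1253): z = −138.6 + 328.1 + 615.42 = 805.0 m.

805.0 m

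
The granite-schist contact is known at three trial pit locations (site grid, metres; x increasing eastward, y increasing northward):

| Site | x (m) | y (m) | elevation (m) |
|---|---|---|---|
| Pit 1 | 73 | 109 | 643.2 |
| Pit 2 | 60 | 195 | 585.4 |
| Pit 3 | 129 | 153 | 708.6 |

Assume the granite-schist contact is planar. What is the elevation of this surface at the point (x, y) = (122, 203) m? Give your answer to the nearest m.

676 m

Two edge vectors: Pit 1→Pit 2 = (-13, 86, -57.8), Pit 1→Pit 3 = (56, 44, 65.4).
Normal n = (Pit 1→Pit 2) × (Pit 1→Pit 3) = (8167.6, -2386.6, -5388).
So ∂z/∂x = −n_x/n_z = 1.51589 and ∂z/∂y = −n_y/n_z = −0.44295.
Intercept c from Pit 1: 643.2 − 110.66 + 48.28 = 580.82.
At (122, 203): z = 184.9 − 89.9 + 580.82 = 675.8 m.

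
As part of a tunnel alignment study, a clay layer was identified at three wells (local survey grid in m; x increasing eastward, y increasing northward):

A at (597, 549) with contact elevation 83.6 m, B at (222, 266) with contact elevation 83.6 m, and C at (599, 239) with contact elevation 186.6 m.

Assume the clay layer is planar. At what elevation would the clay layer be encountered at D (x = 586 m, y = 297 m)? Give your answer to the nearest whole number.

Two edge vectors: A→B = (-375, -283, 0), A→C = (2, -310, 103).
Normal n = (A→B) × (A→C) = (-29149, 38625, 116816).
So ∂z/∂x = −n_x/n_z = 0.24953 and ∂z/∂y = −n_y/n_z = −0.33065.
Intercept c from A: 83.6 − 148.97 + 181.53 = 116.16.
At (586, 297): z = 146.2 − 98.2 + 116.16 = 164.2 m.

164 m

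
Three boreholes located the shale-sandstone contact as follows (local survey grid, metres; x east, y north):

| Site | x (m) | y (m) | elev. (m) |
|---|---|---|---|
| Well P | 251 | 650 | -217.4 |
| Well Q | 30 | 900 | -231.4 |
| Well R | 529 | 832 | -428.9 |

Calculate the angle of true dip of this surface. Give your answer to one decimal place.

33.0°

Let the plane be z = a·x + b·y + c.
Well Q−Well P: −221a + 250b = −14;  Well R−Well P: 278a + 182b = −211.5.
Solving gives a = −0.45868, b = −0.46147.
Gradient magnitude |∇z| = √(a² + b²) = √(0.21038 + 0.21296) = 0.65065.
True dip = arctan(0.65065) = 33.0°, dipping toward NE (azimuth ≈ 045°).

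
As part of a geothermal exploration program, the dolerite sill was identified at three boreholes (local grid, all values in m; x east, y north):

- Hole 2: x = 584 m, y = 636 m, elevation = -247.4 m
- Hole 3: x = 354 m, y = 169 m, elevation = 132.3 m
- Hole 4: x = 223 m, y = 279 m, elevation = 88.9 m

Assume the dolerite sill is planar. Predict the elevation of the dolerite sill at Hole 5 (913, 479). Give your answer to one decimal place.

Let the plane be z = a·x + b·y + c.
Hole 3−Hole 2: −230a − 467b = 379.7;  Hole 4−Hole 2: −361a − 357b = 336.3.
Solving gives a = −0.24861, b = −0.69062.
Then c = -247.4 − a·584 − b·636 = 337.02.
At (913, 479): z = −227.0 − 330.8 + 337.02 = -220.8 m.

-220.8 m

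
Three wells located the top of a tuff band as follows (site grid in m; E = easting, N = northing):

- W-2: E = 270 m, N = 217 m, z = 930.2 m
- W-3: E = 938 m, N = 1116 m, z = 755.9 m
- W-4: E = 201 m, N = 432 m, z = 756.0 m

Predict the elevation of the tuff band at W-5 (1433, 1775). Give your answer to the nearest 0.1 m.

Two edge vectors: W-2→W-3 = (668, 899, -174.3), W-2→W-4 = (-69, 215, -174.2).
Normal n = (W-2→W-3) × (W-2→W-4) = (-119131.3, 128392.3, 205651).
So ∂z/∂E = −n_x/n_z = 0.579289 and ∂z/∂N = −n_y/n_z = −0.624321.
Intercept c from W-2: 930.2 − 156.41 + 135.48 = 909.27.
At (1433, 1775): z = 830.1 − 1108.2 + 909.27 = 631.2 m.

631.2 m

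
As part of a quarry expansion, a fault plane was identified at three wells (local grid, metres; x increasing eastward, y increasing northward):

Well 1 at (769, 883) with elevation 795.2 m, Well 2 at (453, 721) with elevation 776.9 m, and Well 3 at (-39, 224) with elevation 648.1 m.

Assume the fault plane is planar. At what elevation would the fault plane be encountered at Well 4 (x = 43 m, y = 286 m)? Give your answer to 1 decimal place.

661.0 m

Two edge vectors: Well 1→Well 2 = (-316, -162, -18.3), Well 1→Well 3 = (-808, -659, -147.1).
Normal n = (Well 1→Well 2) × (Well 1→Well 3) = (11770.5, -31697.2, 77348).
So ∂z/∂x = −n_x/n_z = −0.15218 and ∂z/∂y = −n_y/n_z = 0.40980.
Intercept c from Well 1: 795.2 + 117.02 − 361.85 = 550.37.
At (43, 286): z = −6.5 + 117.2 + 550.37 = 661.0 m.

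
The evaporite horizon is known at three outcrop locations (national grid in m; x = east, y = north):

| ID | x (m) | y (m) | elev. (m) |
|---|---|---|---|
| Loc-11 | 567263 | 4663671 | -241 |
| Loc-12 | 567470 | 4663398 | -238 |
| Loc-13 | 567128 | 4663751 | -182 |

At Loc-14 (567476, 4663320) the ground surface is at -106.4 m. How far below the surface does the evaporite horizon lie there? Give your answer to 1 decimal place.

Two edge vectors: Loc-11→Loc-12 = (207, -273, 3), Loc-11→Loc-13 = (-135, 80, 59).
Normal n = (Loc-11→Loc-12) × (Loc-11→Loc-13) = (-16347, -12618, -20295).
So ∂z/∂x = −n_x/n_z = −0.805469327 and ∂z/∂y = −n_y/n_z = −0.621729490.
Intercept c from Loc-11: -241 + 456912.95 + 2899541.79 = 3356213.74.
At (567476, 4663320): z_contact = −457084.51 − 2899323.57 + 3356213.74 = -194.34 m.
Depth below ground = -106.4 − (-194.34) = 87.9 m.

87.9 m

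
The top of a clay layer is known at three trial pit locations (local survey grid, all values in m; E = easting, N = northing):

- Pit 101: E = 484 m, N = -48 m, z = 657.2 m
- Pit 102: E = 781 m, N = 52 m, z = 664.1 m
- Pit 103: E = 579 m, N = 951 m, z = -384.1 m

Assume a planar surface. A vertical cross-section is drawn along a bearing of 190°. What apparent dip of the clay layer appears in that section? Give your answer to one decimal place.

44.9°

Two edge vectors: Pit 101→Pit 102 = (297, 100, 6.9), Pit 101→Pit 103 = (95, 999, -1041.3).
Normal n = (Pit 101→Pit 102) × (Pit 101→Pit 103) = (-111023.1, 309921.6, 287203).
So ∂z/∂E = −n_x/n_z = 0.38657 and ∂z/∂N = −n_y/n_z = −1.07910.
Unit vector along 190° is (sin 190°, cos 190°) = (-0.1736, -0.9848).
Slope in that direction = a·(-0.1736) + b·(-0.9848) = 0.99558.
Apparent dip = arctan|0.99558| = 44.9° (true dip is 48.9°, so apparent ≤ true as expected).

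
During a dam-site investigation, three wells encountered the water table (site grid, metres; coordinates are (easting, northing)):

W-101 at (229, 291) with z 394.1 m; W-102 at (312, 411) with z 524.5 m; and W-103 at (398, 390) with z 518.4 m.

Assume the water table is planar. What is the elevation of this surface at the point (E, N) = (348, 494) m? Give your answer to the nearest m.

Let the plane be z = a·E + b·N + c.
W-102−W-101: 83a + 120b = 130.4;  W-103−W-101: 169a + 99b = 124.3.
Solving gives a = 0.16633, b = 0.97162.
Then c = 394.1 − a·229 − b·291 = 73.27.
At (348, 494): z = 57.9 + 480.0 + 73.27 = 611.1 m.

611 m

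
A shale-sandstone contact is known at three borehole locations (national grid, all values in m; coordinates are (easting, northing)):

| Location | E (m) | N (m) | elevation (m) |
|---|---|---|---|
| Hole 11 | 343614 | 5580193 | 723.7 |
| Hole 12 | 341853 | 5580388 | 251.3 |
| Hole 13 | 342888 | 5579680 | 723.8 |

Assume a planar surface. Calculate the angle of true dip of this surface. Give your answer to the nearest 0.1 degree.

Two edge vectors: Hole 11→Hole 12 = (-1761, 195, -472.4), Hole 11→Hole 13 = (-726, -513, 0.1).
Normal n = (Hole 11→Hole 12) × (Hole 11→Hole 13) = (-242321.7, 343138.5, 1044963).
So ∂z/∂E = −n_x/n_z = 0.23190 and ∂z/∂N = −n_y/n_z = −0.32837.
Gradient magnitude |∇z| = √(a² + b²) = √(0.05378 + 0.10783) = 0.40200.
True dip = arctan(0.40200) = 21.9°, dipping toward NW (azimuth ≈ 325°).

21.9°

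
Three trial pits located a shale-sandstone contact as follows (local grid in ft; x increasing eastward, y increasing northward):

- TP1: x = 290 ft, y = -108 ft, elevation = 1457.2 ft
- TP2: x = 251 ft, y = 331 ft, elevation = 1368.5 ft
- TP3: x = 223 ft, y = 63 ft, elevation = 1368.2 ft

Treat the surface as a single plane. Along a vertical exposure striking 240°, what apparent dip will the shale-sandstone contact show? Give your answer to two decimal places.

40.56°

Two edge vectors: TP1→TP2 = (-39, 439, -88.7), TP1→TP3 = (-67, 171, -89).
Normal n = (TP1→TP2) × (TP1→TP3) = (-23903.3, 2471.9, 22744).
So ∂z/∂x = −n_x/n_z = 1.05097 and ∂z/∂y = −n_y/n_z = −0.10868.
Unit vector along 240° is (sin 240°, cos 240°) = (-0.8660, -0.5000).
Slope in that direction = a·(-0.8660) + b·(-0.5000) = −0.85583.
Apparent dip = arctan|0.85583| = 40.56° (true dip is 46.6°, so apparent ≤ true as expected).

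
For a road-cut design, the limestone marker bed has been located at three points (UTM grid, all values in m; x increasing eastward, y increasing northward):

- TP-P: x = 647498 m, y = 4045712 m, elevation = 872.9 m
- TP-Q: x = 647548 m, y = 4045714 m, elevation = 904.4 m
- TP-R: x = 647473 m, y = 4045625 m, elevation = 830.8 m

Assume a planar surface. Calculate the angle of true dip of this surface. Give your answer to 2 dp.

Let the plane be z = a·x + b·y + c.
TP-Q−TP-P: 50a + 2b = 31.5;  TP-R−TP-P: −25a − 87b = −42.1.
Solving gives a = 0.61774, b = 0.30640.
Gradient magnitude |∇z| = √(a² + b²) = √(0.38161 + 0.09388) = 0.68955.
True dip = arctan(0.68955) = 34.59°, dipping toward WSW (azimuth ≈ 244°).

34.59°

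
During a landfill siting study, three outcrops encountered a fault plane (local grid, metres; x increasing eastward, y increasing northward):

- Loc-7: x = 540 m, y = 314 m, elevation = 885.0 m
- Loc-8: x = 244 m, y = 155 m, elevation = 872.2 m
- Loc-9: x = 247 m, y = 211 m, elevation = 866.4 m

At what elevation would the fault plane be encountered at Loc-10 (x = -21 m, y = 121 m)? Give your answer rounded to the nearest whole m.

849 m

Let the plane be z = a·x + b·y + c.
Loc-8−Loc-7: −296a − 159b = −12.8;  Loc-9−Loc-7: −293a − 103b = −18.6.
Solving gives a = 0.10181, b = −0.10903.
Then c = 885 − a·540 − b·314 = 864.26.
At (-21, 121): z = −2.1 − 13.2 + 864.26 = 848.9 m.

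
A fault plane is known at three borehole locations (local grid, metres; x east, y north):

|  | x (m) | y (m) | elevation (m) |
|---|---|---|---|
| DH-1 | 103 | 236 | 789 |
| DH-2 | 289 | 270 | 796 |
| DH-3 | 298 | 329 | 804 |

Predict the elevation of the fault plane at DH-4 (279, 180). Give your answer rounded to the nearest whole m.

Two edge vectors: DH-1→DH-2 = (186, 34, 7), DH-1→DH-3 = (195, 93, 15).
Normal n = (DH-1→DH-2) × (DH-1→DH-3) = (-141, -1425, 10668).
So ∂z/∂x = −n_x/n_z = 0.01322 and ∂z/∂y = −n_y/n_z = 0.13358.
Intercept c from DH-1: 789 − 1.36 − 31.52 = 756.11.
At (279, 180): z = 3.7 + 24.0 + 756.11 = 783.8 m.

784 m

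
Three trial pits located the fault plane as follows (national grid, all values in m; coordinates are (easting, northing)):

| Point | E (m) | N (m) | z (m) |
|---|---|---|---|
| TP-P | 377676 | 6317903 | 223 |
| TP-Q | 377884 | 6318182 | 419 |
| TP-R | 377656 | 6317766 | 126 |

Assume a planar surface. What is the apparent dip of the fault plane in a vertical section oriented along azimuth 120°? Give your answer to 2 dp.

19.93°

Let the plane be z = a·E + b·N + c.
TP-Q−TP-P: 208a + 279b = 196;  TP-R−TP-P: −20a − 137b = −97.
Solving gives a = −0.00921, b = 0.70937.
Unit vector along 120° is (sin 120°, cos 120°) = (0.8660, -0.5000).
Slope in that direction = a·(0.8660) + b·(-0.5000) = −0.36266.
Apparent dip = arctan|0.36266| = 19.93° (true dip is 35.4°, so apparent ≤ true as expected).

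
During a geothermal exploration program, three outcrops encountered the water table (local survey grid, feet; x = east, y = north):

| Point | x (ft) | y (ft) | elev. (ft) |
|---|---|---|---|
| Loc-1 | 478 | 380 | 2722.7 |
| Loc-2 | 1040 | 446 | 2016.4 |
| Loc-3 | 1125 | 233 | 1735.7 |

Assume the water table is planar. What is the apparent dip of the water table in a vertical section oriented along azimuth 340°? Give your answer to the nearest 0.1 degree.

Two edge vectors: Loc-1→Loc-2 = (562, 66, -706.3), Loc-1→Loc-3 = (647, -147, -987).
Normal n = (Loc-1→Loc-2) × (Loc-1→Loc-3) = (-168968.1, 97717.9, -125316).
So ∂z/∂x = −n_x/n_z = −1.34834 and ∂z/∂y = −n_y/n_z = 0.77977.
Unit vector along 340° is (sin 340°, cos 340°) = (-0.3420, 0.9397).
Slope in that direction = a·(-0.3420) + b·(0.9397) = 1.19390.
Apparent dip = arctan|1.19390| = 50.1° (true dip is 57.3°, so apparent ≤ true as expected).

50.1°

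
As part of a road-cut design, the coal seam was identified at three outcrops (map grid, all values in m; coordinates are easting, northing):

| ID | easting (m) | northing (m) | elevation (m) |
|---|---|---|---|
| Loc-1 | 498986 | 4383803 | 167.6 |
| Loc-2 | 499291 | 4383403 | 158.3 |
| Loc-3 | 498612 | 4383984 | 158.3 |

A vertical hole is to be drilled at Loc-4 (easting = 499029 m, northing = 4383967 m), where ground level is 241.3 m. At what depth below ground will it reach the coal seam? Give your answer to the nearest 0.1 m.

Let the plane be z = a·easting + b·northing + c.
Loc-2−Loc-1: 305a − 400b = −9.3;  Loc-3−Loc-1: −374a + 181b = −9.3.
Solving gives a = 0.057241379, b = 0.066896552.
Then c = 167.6 − a·498986 − b·4383803 = −321656.35.
At (499029, 4383967): z_contact = 28565.11 + 293272.28 − 321656.35 = 181.03 m.
Depth below ground = 241.3 − 181.03 = 60.3 m.

60.3 m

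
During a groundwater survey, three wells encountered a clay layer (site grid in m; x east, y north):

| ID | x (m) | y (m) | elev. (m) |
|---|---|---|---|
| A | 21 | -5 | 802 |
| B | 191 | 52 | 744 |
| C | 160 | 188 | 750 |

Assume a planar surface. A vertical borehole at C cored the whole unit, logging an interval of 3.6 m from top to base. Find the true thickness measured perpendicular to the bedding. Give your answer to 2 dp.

3.42 m

Let the plane be z = a·x + b·y + c.
B−A: 170a + 57b = −58;  C−A: 139a + 193b = −52.
Solving gives a = −0.33069, b = −0.03126.
|∇z| = √(a²+b²) = 0.33217, so dip δ = arctan(0.33217) = 18.37°.
True thickness = vertical thickness × cos δ = 3.6 × cos 18.37° = 3.42 m.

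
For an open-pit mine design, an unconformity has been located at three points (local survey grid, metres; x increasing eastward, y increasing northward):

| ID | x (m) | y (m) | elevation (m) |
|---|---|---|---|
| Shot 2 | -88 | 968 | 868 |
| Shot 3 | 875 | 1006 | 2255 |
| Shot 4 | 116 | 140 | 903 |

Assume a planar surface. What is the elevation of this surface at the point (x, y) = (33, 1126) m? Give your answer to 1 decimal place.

1089.7 m

Let the plane be z = a·x + b·y + c.
Shot 3−Shot 2: 963a + 38b = 1387;  Shot 4−Shot 2: 204a − 828b = 35.
Solving gives a = 1.428075, b = 0.309574.
Then c = 868 − a·-88 − b·968 = 694.00.
At (33, 1126): z = 47.1 + 348.6 + 694.00 = 1089.7 m.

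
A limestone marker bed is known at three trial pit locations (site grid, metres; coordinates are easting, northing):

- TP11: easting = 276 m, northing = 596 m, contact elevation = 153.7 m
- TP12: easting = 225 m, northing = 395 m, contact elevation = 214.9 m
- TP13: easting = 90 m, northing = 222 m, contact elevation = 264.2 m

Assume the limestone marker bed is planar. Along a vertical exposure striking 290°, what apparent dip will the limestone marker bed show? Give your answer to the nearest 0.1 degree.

Let the plane be z = a·easting + b·northing + c.
TP12−TP11: −51a − 201b = 61.2;  TP13−TP11: −186a − 374b = 110.5.
Solving gives a = 0.03704, b = −0.31388.
Unit vector along 290° is (sin 290°, cos 290°) = (-0.9397, 0.3420).
Slope in that direction = a·(-0.9397) + b·(0.3420) = −0.14216.
Apparent dip = arctan|0.14216| = 8.1° (true dip is 17.5°, so apparent ≤ true as expected).

8.1°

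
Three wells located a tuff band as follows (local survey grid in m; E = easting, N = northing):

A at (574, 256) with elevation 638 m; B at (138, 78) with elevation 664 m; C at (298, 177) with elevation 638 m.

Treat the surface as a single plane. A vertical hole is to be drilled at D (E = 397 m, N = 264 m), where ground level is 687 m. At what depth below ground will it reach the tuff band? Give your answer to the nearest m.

Let the plane be z = a·E + b·N + c.
B−A: −436a − 178b = 26;  C−A: −276a − 79b = 0.
Solving gives a = 0.13988, b = −0.48870.
Then c = 638 − a·574 − b·256 = 682.81.
At (397, 264): z_contact = 55.5 − 129.0 + 682.81 = 609.3 m.
Depth below ground = 687 − 609.3 = 78 m.

78 m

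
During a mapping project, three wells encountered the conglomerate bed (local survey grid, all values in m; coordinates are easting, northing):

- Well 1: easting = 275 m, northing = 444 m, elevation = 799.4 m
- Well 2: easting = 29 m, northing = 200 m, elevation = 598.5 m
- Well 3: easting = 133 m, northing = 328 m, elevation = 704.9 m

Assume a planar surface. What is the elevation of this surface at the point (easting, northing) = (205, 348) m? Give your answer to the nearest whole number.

719 m

Two edge vectors: Well 1→Well 2 = (-246, -244, -200.9), Well 1→Well 3 = (-142, -116, -94.5).
Normal n = (Well 1→Well 2) × (Well 1→Well 3) = (-246.4, 5280.8, -6112).
So ∂z/∂easting = −n_x/n_z = −0.04031 and ∂z/∂northing = −n_y/n_z = 0.86401.
Intercept c from Well 1: 799.4 + 11.09 − 383.62 = 426.87.
At (205, 348): z = −8.3 + 300.7 + 426.87 = 719.3 m.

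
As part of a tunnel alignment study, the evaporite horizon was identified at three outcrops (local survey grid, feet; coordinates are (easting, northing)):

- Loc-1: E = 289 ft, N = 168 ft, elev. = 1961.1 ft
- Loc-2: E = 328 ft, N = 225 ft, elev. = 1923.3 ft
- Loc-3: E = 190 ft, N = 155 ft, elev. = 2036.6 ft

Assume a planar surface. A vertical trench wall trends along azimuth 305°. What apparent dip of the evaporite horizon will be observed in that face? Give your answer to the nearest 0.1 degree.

Let the plane be z = a·E + b·N + c.
Loc-2−Loc-1: 39a + 57b = −37.8;  Loc-3−Loc-1: −99a − 13b = 75.5.
Solving gives a = −0.74223, b = −0.15532.
Unit vector along 305° is (sin 305°, cos 305°) = (-0.8192, 0.5736).
Slope in that direction = a·(-0.8192) + b·(0.5736) = 0.51892.
Apparent dip = arctan|0.51892| = 27.4° (true dip is 37.2°, so apparent ≤ true as expected).

27.4°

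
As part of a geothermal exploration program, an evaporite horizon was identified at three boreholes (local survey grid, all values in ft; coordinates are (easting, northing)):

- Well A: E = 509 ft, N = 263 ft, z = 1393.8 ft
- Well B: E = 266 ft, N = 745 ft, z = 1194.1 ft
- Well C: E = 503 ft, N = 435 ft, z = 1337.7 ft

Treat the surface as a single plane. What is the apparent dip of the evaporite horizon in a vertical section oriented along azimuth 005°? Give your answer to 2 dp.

16.81°

Let the plane be z = a·E + b·N + c.
Well B−Well A: −243a + 482b = −199.7;  Well C−Well A: −6a + 172b = −56.1.
Solving gives a = 0.18785, b = −0.31961.
Unit vector along 005° is (sin 5°, cos 5°) = (0.0872, 0.9962).
Slope in that direction = a·(0.0872) + b·(0.9962) = −0.30202.
Apparent dip = arctan|0.30202| = 16.81° (true dip is 20.3°, so apparent ≤ true as expected).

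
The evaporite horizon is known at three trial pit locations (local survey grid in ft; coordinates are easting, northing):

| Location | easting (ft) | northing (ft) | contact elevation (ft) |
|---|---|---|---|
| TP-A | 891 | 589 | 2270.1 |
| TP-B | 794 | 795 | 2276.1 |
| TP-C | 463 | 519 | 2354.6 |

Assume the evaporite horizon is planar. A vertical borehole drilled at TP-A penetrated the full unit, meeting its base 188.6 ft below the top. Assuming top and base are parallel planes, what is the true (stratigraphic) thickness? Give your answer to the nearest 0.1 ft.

Let the plane be z = a·easting + b·northing + c.
TP-B−TP-A: −97a + 206b = 6;  TP-C−TP-A: −428a − 70b = 84.5.
Solving gives a = −0.18774, b = −0.05927.
|∇z| = √(a²+b²) = 0.19687, so dip δ = arctan(0.19687) = 11.14°.
True thickness = vertical thickness × cos δ = 188.6 × cos 11.14° = 185.0 ft.

185.0 ft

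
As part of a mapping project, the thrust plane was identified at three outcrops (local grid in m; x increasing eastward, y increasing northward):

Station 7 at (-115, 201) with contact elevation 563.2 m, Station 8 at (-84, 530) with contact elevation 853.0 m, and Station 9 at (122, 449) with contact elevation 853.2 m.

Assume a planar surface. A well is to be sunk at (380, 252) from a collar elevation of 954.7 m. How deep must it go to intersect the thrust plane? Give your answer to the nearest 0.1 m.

182.4 m

Let the plane be z = a·x + b·y + c.
Station 8−Station 7: 31a + 329b = 289.8;  Station 9−Station 7: 237a + 248b = 290.
Solving gives a = 0.33492, b = 0.84929.
Then c = 563.2 − a·-115 − b·201 = 431.01.
At (380, 252): z_contact = 127.27 + 214.02 + 431.01 = 772.30 m.
Depth below ground = 954.7 − 772.30 = 182.4 m.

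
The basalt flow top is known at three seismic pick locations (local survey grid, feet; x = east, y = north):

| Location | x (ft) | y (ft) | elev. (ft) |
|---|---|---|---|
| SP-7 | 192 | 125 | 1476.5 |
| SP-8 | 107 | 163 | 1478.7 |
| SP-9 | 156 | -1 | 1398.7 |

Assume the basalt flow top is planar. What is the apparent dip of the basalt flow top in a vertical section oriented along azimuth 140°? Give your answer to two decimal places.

15.74°

Two edge vectors: SP-7→SP-8 = (-85, 38, 2.2), SP-7→SP-9 = (-36, -126, -77.8).
Normal n = (SP-7→SP-8) × (SP-7→SP-9) = (-2679.2, -6692.2, 12078).
So ∂z/∂x = −n_x/n_z = 0.22182 and ∂z/∂y = −n_y/n_z = 0.55408.
Unit vector along 140° is (sin 140°, cos 140°) = (0.6428, -0.7660).
Slope in that direction = a·(0.6428) + b·(-0.7660) = −0.28187.
Apparent dip = arctan|0.28187| = 15.74° (true dip is 30.8°, so apparent ≤ true as expected).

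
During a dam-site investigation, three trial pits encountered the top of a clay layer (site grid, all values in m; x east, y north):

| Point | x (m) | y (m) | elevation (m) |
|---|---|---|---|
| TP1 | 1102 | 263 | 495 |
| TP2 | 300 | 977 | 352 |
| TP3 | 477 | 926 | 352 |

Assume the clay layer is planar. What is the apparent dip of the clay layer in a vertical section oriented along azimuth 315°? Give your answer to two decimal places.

8.48°

Two edge vectors: TP1→TP2 = (-802, 714, -143), TP1→TP3 = (-625, 663, -143).
Normal n = (TP1→TP2) × (TP1→TP3) = (-7293, -25311, -85476).
So ∂z/∂x = −n_x/n_z = −0.08532 and ∂z/∂y = −n_y/n_z = −0.29612.
Unit vector along 315° is (sin 315°, cos 315°) = (-0.7071, 0.7071).
Slope in that direction = a·(-0.7071) + b·(0.7071) = −0.14906.
Apparent dip = arctan|0.14906| = 8.48° (true dip is 17.1°, so apparent ≤ true as expected).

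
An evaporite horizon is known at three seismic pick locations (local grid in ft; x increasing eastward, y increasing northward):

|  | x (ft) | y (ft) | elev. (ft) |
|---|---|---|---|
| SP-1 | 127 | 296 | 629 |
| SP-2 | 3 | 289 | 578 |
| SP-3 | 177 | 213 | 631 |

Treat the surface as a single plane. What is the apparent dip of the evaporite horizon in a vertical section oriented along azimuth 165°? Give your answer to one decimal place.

6.0°

Let the plane be z = a·x + b·y + c.
SP-2−SP-1: −124a − 7b = −51;  SP-3−SP-1: 50a − 83b = 2.
Solving gives a = 0.39908, b = 0.21631.
Unit vector along 165° is (sin 165°, cos 165°) = (0.2588, -0.9659).
Slope in that direction = a·(0.2588) + b·(-0.9659) = −0.10565.
Apparent dip = arctan|0.10565| = 6.0° (true dip is 24.4°, so apparent ≤ true as expected).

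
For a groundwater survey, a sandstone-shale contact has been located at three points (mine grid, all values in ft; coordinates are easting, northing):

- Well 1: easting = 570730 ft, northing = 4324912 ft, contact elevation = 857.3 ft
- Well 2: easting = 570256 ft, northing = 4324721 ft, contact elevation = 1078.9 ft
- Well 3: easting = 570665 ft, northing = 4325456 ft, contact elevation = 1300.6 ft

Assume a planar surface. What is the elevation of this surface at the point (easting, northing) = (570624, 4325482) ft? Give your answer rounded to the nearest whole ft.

Two edge vectors: Well 1→Well 2 = (-474, -191, 221.6), Well 1→Well 3 = (-65, 544, 443.3).
Normal n = (Well 1→Well 2) × (Well 1→Well 3) = (-205220.7, 195720.2, -270271).
So ∂z/∂easting = −n_x/n_z = −0.75931454 and ∂z/∂northing = −n_y/n_z = 0.72416278.
Intercept c from Well 1: 857.3 + 433363.59 − 3131940.32 = −2697719.43.
At (570624, 4325482): z = −433283.1 + 3132353.1 − 2697719.43 = 1350.6 ft.

1351 ft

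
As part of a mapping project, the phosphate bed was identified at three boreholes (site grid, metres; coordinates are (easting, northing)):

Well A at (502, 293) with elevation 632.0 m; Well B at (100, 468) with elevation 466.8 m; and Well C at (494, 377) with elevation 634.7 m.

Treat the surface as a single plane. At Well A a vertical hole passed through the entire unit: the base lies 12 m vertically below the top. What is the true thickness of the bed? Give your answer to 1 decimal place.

Let the plane be z = a·E + b·N + c.
Well B−Well A: −402a + 175b = −165.2;  Well C−Well A: −8a + 84b = 2.7.
Solving gives a = 0.44332, b = 0.07436.
|∇z| = √(a²+b²) = 0.44951, so dip δ = arctan(0.44951) = 24.20°.
True thickness = vertical thickness × cos δ = 12 × cos 24.20° = 10.9 m.

10.9 m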